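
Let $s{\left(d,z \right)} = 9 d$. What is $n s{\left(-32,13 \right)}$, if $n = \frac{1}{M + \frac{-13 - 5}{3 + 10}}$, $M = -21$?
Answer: $\frac{1248}{97} \approx 12.866$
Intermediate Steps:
$n = - \frac{13}{291}$ ($n = \frac{1}{-21 + \frac{-13 - 5}{3 + 10}} = \frac{1}{-21 - \frac{18}{13}} = \frac{1}{- \frac{291}{13}} = - \frac{13}{291} \approx -0.044674$)
$n s{\left(-32,13 \right)} = - \frac{13 \cdot 9 \left(-32\right)}{291} = \left(- \frac{13}{291}\right) \left(-288\right) = \frac{1248}{97}$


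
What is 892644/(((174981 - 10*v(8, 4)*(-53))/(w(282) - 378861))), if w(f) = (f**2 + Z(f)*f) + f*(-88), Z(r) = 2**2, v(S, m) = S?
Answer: -288346328100/179221 ≈ -1.6089e+6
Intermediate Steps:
Z(r) = 4
w(f) = f**2 - 84*f (w(f) = (f**2 + 4*f) + f*(-88) = (f**2 + 4*f) - 88*f = f**2 - 84*f)
892644/(((174981 - 10*v(8, 4)*(-53))/(w(282) - 378861))) = 892644/(((174981 - 10*8*(-53))/(282*(-84 + 282) - 378861))) = 892644/(((174981 - 80*(-53))/(282*198 - 378861))) = 892644/(((174981 + 4240)/(55836 - 378861))) = 892644/((179221/(-323025))) = 892644/((179221*(-1/323025))) = 892644/(-179221/323025) = 892644*(-323025/179221) = -288346328100/179221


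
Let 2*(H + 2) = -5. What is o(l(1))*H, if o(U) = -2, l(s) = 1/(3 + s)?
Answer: 9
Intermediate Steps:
H = -9/2 (H = -2 + (1/2)*(-5) = -2 - 5/2 = -9/2 ≈ -4.5000)
o(l(1))*H = -2*(-9/2) = 9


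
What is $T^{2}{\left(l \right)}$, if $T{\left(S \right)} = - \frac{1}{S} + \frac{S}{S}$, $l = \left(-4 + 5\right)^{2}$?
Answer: $0$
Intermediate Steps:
$l = 1$ ($l = 1^{2} = 1$)
$T{\left(S \right)} = 1 - \frac{1}{S}$ ($T{\left(S \right)} = - \frac{1}{S} + 1 = 1 - \frac{1}{S}$)
$T^{2}{\left(l \right)} = \left(\frac{-1 + 1}{1}\right)^{2} = \left(1 \cdot 0\right)^{2} = 0^{2} = 0$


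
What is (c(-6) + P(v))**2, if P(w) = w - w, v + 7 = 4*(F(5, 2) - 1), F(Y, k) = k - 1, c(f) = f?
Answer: 36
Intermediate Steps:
F(Y, k) = -1 + k
v = -7 (v = -7 + 4*((-1 + 2) - 1) = -7 + 4*(1 - 1) = -7 + 4*0 = -7 + 0 = -7)
P(w) = 0
(c(-6) + P(v))**2 = (-6 + 0)**2 = (-6)**2 = 36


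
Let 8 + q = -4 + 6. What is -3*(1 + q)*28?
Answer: 420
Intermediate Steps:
q = -6 (q = -8 + (-4 + 6) = -8 + 2 = -6)
-3*(1 + q)*28 = -3*(1 - 6)*28 = -3*(-5)*28 = 15*28 = 420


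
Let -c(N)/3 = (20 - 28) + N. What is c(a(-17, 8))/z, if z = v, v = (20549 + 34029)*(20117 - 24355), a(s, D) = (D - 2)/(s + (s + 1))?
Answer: -135/1272158602 ≈ -1.0612e-7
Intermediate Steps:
a(s, D) = (-2 + D)/(1 + 2*s) (a(s, D) = (-2 + D)/(s + (1 + s)) = (-2 + D)/(1 + 2*s))
c(N) = 24 - 3*N (c(N) = -3*((20 - 28) + N) = -3*(-8 + N) = 24 - 3*N)
v = -231301564 (v = 54578*(-4238) = -231301564)
z = -231301564
c(a(-17, 8))/z = (24 - 3*(-2 + 8)/(1 + 2*(-17)))/(-231301564) = (24 - 3*6/(1 - 34))*(-1/231301564) = (24 - 3*6/(-33))*(-1/231301564) = (24 - (-1)*6/11)*(-1/231301564) = (24 - 3*(-2/11))*(-1/231301564) = (24 + 6/11)*(-1/231301564) = (270/11)*(-1/231301564) = -135/1272158602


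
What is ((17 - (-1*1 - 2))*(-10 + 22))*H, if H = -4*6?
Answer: -5760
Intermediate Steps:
H = -24
((17 - (-1*1 - 2))*(-10 + 22))*H = ((17 - (-1*1 - 2))*(-10 + 22))*(-24) = ((17 - (-1 - 2))*12)*(-24) = ((17 - 1*(-3))*12)*(-24) = ((17 + 3)*12)*(-24) = (20*12)*(-24) = 240*(-24) = -5760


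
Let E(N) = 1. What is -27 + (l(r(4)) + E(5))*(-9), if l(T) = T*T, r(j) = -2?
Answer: -72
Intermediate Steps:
l(T) = T²
-27 + (l(r(4)) + E(5))*(-9) = -27 + ((-2)² + 1)*(-9) = -27 + (4 + 1)*(-9) = -27 + 5*(-9) = -27 - 45 = -72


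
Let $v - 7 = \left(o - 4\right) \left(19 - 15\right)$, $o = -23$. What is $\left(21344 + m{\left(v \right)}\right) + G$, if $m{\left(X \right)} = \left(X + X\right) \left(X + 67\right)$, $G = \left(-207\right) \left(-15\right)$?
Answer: $31317$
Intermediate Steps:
$G = 3105$
$v = -101$ ($v = 7 + \left(-23 - 4\right) \left(19 - 15\right) = 7 - 108 = -101$)
$m{\left(X \right)} = 2 X \left(67 + X\right)$
$\left(21344 + m{\left(v \right)}\right) + G = \left(21344 + 2 \left(-101\right) \left(67 - 101\right)\right) + 3105 = \left(21344 + 2 \left(-101\right) \left(-34\right)\right) + 3105 = \left(21344 + 6868\right) + 3105 = 28212 + 3105 = 31317$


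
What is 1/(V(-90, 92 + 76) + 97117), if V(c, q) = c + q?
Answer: 1/97195 ≈ 1.0289e-5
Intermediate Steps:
1/(V(-90, 92 + 76) + 97117) = 1/((-90 + (92 + 76)) + 97117) = 1/((-90 + 168) + 97117) = 1/(78 + 97117) = 1/97195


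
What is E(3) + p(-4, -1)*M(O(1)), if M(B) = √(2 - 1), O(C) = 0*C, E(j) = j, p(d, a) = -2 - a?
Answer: 2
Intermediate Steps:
O(C) = 0
M(B) = 1 (M(B) = √1 = 1)
E(3) + p(-4, -1)*M(O(1)) = 3 + (-2 - 1*(-1))*1 = 3 + (-2 + 1)*1 = 3 - 1*1 = 3 - 1 = 2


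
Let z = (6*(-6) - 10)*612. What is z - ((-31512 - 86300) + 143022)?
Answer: -53362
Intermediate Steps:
z = -28152 (z = (-36 - 10)*612 = -46*612 = -28152)
z - ((-31512 - 86300) + 143022) = -28152 - ((-31512 - 86300) + 143022) = -28152 - (-117812 + 143022) = -28152 - 1*25210 = -28152 - 25210 = -53362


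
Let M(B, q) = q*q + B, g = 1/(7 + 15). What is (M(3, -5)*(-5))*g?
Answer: -70/11 ≈ -6.3636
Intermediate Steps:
g = 1/22 ≈ 0.045455
M(B, q) = B + q² (M(B, q) = q² + B = B + q²)
(M(3, -5)*(-5))*g = ((3 + (-5)²)*(-5))*(1/22) = ((3 + 25)*(-5))*(1/22) = (28*(-5))*(1/22) = -140*1/22 = -70/11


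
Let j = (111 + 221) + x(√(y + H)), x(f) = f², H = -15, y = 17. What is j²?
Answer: 111556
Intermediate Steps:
j = 334 (j = (111 + 221) + (√(17 - 15))² = 332 + (√2)² = 332 + 2 = 334)
j² = 334² = 111556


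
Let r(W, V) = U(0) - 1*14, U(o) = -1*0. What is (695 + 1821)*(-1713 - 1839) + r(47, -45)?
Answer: -8936846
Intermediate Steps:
U(o) = 0
r(W, V) = -14 (r(W, V) = 0 - 1*14 = 0 - 14 = -14)
(695 + 1821)*(-1713 - 1839) + r(47, -45) = (695 + 1821)*(-1713 - 1839) - 14 = 2516*(-3552) - 14 = -8936832 - 14 = -8936846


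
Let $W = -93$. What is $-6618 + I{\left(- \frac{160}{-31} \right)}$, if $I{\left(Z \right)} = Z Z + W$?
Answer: $- \frac{6423671}{961} \approx -6684.4$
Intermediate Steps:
$I{\left(Z \right)} = -93 + Z^{2}$ ($I{\left(Z \right)} = Z Z - 93 = Z^{2} - 93 = -93 + Z^{2}$)
$-6618 + I{\left(- \frac{160}{-31} \right)} = -6618 - \left(93 - \left(- \frac{160}{-31}\right)^{2}\right) = -6618 - \left(93 - \left(\left(-160\right) \left(- \frac{1}{31}\right)\right)^{2}\right) = -6618 - \left(93 - \left(\frac{160}{31}\right)^{2}\right) = -6618 + \left(-93 + \frac{25600}{961}\right) = -6618 - \frac{63773}{961} = - \frac{6423671}{961}$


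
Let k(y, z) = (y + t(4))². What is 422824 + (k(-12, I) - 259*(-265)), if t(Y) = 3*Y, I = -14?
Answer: 491459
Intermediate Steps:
k(y, z) = (12 + y)² (k(y, z) = (y + 3*4)² = (y + 12)² = (12 + y)²)
422824 + (k(-12, I) - 259*(-265)) = 422824 + ((12 - 12)² - 259*(-265)) = 422824 + (0² + 68635) = 422824 + (0 + 68635) = 422824 + 68635 = 491459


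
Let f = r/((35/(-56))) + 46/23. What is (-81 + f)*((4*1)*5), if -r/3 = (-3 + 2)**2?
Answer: -1484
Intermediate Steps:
r = -3 (r = -3*(-3 + 2)**2 = -3*(-1)**2 = -3*1 = -3)
f = 34/5 (f = -3/(35/(-56)) + 46/23 = -3/(35*(-1/56)) + 46*(1/23) = -3/(-5/8) + 2 = -3*(-8/5) + 2 = 24/5 + 2 = 34/5 ≈ 6.8000)
(-81 + f)*((4*1)*5) = (-81 + 34/5)*((4*1)*5) = -1484*5/5 = -371/5*20 = -1484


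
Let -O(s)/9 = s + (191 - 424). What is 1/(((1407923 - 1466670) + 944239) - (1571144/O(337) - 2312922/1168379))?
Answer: 136700343/121276792192577 ≈ 1.1272e-6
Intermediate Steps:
O(s) = 2097 - 9*s (O(s) = -9*(s + (191 - 424)) = -9*(s - 233) = -9*(-233 + s) = 2097 - 9*s)
1/(((1407923 - 1466670) + 944239) - (1571144/O(337) - 2312922/1168379)) = 1/(((1407923 - 1466670) + 944239) - (1571144/(2097 - 9*337) - 2312922/1168379)) = 1/((-58747 + 944239) - (1571144/(2097 - 3033) - 2312922*1/1168379)) = 1/(885492 - (1571144/(-936) - 2312922/1168379)) = 1/(885492 - (1571144*(-1/936) - 2312922/1168379)) = 1/(885492 - (-196393/117 - 2312922/1168379)) = 1/(885492 - 1*(-229732068821/136700343)) = 1/(885492 + 229732068821/136700343) = 1/(121276792192577/136700343) = 136700343/121276792192577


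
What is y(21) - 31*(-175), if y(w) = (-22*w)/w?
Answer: 5403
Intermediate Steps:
y(w) = -22
y(21) - 31*(-175) = -22 - 31*(-175) = -22 + 5425 = 5403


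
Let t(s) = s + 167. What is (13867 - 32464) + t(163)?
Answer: -18267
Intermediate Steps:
t(s) = 167 + s
(13867 - 32464) + t(163) = (13867 - 32464) + (167 + 163) = -18597 + 330 = -18267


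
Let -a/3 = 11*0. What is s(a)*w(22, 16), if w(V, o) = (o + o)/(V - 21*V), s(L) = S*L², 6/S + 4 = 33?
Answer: 0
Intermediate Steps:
S = 6/29 (S = 6/(-4 + 33) = 6/29 ≈ 0.20690)
a = 0 (a = -33*0 = -3*0 = 0)
s(L) = 6*L²/29
w(V, o) = -o/(10*V) (w(V, o) = (2*o)/((-20*V)) = (2*o)*(-1/(20*V)) = -o/(10*V))
s(a)*w(22, 16) = ((6/29)*0²)*(-⅒*16/22) = ((6/29)*0)*(-⅒*16*1/22) = 0*(-4/55) = 0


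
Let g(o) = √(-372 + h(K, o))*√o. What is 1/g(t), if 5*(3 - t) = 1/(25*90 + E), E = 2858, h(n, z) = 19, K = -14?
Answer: -2*I*√172691947195/27046507 ≈ -0.030729*I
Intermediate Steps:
t = 76619/25540 (t = 3 - 1/(5*(25*90 + 2858)) = 3 - 1/(5*(2250 + 2858)) = 3 - ⅕/5108 = 3 - ⅕*1/5108 = 3 - 1/25540 = 76619/25540 ≈ 3.0000)
g(o) = I*√353*√o (g(o) = √(-372 + 19)*√o = √(-353)*√o = (I*√353)*√o = I*√353*√o)
1/g(t) = 1/(I*√353*√(76619/25540)) = 1/(I*√353*(√489212315/12770)) = 1/(I*√172691947195/12770) = -2*I*√172691947195/27046507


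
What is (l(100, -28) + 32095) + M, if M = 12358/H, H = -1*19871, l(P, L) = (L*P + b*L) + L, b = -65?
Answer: 617717419/19871 ≈ 31086.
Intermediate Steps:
l(P, L) = -64*L + L*P (l(P, L) = (L*P - 65*L) + L = (-65*L + L*P) + L = -64*L + L*P)
H = -19871
M = -12358/19871 (M = 12358/(-19871) = 12358*(-1/19871) = -12358/19871 ≈ -0.62191)
(l(100, -28) + 32095) + M = (-28*(-64 + 100) + 32095) - 12358/19871 = (-28*36 + 32095) - 12358/19871 = (-1008 + 32095) - 12358/19871 = 31087 - 12358/19871 = 617717419/19871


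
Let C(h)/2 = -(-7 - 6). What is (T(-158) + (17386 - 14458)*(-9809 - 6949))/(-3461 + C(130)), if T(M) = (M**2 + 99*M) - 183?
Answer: 9811657/687 ≈ 14282.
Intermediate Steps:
T(M) = -183 + M**2 + 99*M
C(h) = 26 (C(h) = 2*(-(-7 - 6)) = 2*(-1*(-13)) = 2*13 = 26)
(T(-158) + (17386 - 14458)*(-9809 - 6949))/(-3461 + C(130)) = ((-183 + (-158)**2 + 99*(-158)) + (17386 - 14458)*(-9809 - 6949))/(-3461 + 26) = ((-183 + 24964 - 15642) + 2928*(-16758))/(-3435) = (9139 - 49067424)*(-1/3435) = -49058285*(-1/3435) = 9811657/687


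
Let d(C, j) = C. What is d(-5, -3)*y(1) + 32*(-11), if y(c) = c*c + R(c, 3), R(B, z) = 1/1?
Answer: -362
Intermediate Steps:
R(B, z) = 1
y(c) = 1 + c² (y(c) = c*c + 1 = c² + 1 = 1 + c²)
d(-5, -3)*y(1) + 32*(-11) = -5*(1 + 1²) + 32*(-11) = -5*(1 + 1) - 352 = -5*2 - 352 = -10 - 352 = -362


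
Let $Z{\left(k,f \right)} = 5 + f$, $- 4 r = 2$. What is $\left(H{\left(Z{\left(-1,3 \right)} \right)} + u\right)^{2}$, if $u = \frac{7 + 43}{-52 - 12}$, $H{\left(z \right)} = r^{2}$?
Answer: $\frac{289}{1024} \approx 0.28223$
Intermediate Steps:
$r = - \frac{1}{2}$ ($r = \left(- \frac{1}{4}\right) 2 = - \frac{1}{2} \approx -0.5$)
$H{\left(z \right)} = \frac{1}{4}$ ($H{\left(z \right)} = \left(- \frac{1}{2}\right)^{2} = \frac{1}{4}$)
$u = - \frac{25}{32}$ ($u = \frac{50}{-64} = 50 \left(- \frac{1}{64}\right) = - \frac{25}{32} \approx -0.78125$)
$\left(H{\left(Z{\left(-1,3 \right)} \right)} + u\right)^{2} = \left(\frac{1}{4} - \frac{25}{32}\right)^{2} = \left(- \frac{17}{32}\right)^{2} = \frac{289}{1024}$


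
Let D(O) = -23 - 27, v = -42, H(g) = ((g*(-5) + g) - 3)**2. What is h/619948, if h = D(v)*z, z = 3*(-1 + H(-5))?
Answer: -10800/154987 ≈ -0.069683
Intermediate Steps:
H(g) = (-3 - 4*g)**2 (H(g) = ((-5*g + g) - 3)**2 = (-4*g - 3)**2 = (-3 - 4*g)**2)
z = 864 (z = 3*(-1 + (3 + 4*(-5))**2) = 3*(-1 + (3 - 20)**2) = 3*(-1 + (-17)**2) = 3*(-1 + 289) = 3*288 = 864)
D(O) = -50
h = -43200 (h = -50*864 = -43200)
h/619948 = -43200/619948 = -43200*1/619948 = -10800/154987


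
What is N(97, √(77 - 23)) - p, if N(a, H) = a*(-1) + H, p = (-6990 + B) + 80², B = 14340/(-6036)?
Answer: 249174/503 + 3*√6 ≈ 502.72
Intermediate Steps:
B = -1195/503 (B = 14340*(-1/6036) = -1195/503 ≈ -2.3757)
p = -297965/503 (p = (-6990 - 1195/503) + 80² = -3517165/503 + 6400 = -297965/503 ≈ -592.38)
N(a, H) = H - a (N(a, H) = -a + H = H - a)
N(97, √(77 - 23)) - p = (√(77 - 23) - 1*97) - 1*(-297965/503) = (√54 - 97) + 297965/503 = (3*√6 - 97) + 297965/503 = (-97 + 3*√6) + 297965/503 = 249174/503 + 3*√6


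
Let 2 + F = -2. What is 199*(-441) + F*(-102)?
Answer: -87351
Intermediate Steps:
F = -4 (F = -2 - 2 = -4)
199*(-441) + F*(-102) = 199*(-441) - 4*(-102) = -87759 + 408 = -87351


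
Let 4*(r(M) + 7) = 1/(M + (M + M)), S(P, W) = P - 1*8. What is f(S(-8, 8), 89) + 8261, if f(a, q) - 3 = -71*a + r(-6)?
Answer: 676295/72 ≈ 9393.0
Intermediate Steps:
S(P, W) = -8 + P (S(P, W) = P - 8 = -8 + P)
r(M) = -7 + 1/(12*M) (r(M) = -7 + 1/(4*(M + (M + M))) = -7 + 1/(4*(M + 2*M)) = -7 + 1/(4*((3*M))) = -7 + (1/(3*M))/4 = -7 + 1/(12*M))
f(a, q) = -289/72 - 71*a (f(a, q) = 3 + (-71*a + (-7 + (1/12)/(-6))) = 3 + (-71*a + (-7 + (1/12)*(-⅙))) = 3 + (-71*a + (-7 - 1/72)) = 3 + (-71*a - 505/72) = 3 + (-505/72 - 71*a) = -289/72 - 71*a)
f(S(-8, 8), 89) + 8261 = (-289/72 - 71*(-8 - 8)) + 8261 = (-289/72 - 71*(-16)) + 8261 = (-289/72 + 1136) + 8261 = 81503/72 + 8261 = 676295/72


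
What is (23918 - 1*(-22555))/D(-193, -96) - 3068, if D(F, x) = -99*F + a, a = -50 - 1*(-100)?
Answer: -58727203/19157 ≈ -3065.6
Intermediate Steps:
a = 50 (a = -50 + 100 = 50)
D(F, x) = 50 - 99*F (D(F, x) = -99*F + 50 = 50 - 99*F)
(23918 - 1*(-22555))/D(-193, -96) - 3068 = (23918 - 1*(-22555))/(50 - 99*(-193)) - 3068 = (23918 + 22555)/(50 + 19107) - 3068 = 46473/19157 - 3068 = -58727203/19157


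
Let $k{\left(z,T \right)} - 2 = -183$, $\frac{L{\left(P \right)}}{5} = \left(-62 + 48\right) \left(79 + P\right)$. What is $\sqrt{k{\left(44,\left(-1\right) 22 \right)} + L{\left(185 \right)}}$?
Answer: $i \sqrt{18661} \approx 136.61 i$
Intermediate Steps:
$L{\left(P \right)} = -5530 - 70 P$ ($L{\left(P \right)} = 5 \left(-62 + 48\right) \left(79 + P\right) = 5 \left(- 14 \left(79 + P\right)\right) = 5 \left(-1106 - 14 P\right) = -5530 - 70 P$)
$k{\left(z,T \right)} = -181$ ($k{\left(z,T \right)} = 2 - 183 = -181$)
$\sqrt{k{\left(44,\left(-1\right) 22 \right)} + L{\left(185 \right)}} = \sqrt{-181 - 18480} = \sqrt{-18661} = i \sqrt{18661}$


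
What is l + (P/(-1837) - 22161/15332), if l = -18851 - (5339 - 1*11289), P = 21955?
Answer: -363732492301/28164884 ≈ -12914.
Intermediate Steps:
l = -12901 (l = -18851 - (5339 - 11289) = -18851 - 1*(-5950) = -18851 + 5950 = -12901)
l + (P/(-1837) - 22161/15332) = -12901 + (21955/(-1837) - 22161/15332) = -12901 + (21955*(-1/1837) - 22161*1/15332) = -12901 + (-21955/1837 - 22161/15332) = -12901 - 377323817/28164884 = -363732492301/28164884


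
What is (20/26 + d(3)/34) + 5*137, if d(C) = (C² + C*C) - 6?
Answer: 151633/221 ≈ 686.12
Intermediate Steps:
d(C) = -6 + 2*C² (d(C) = (C² + C²) - 6 = 2*C² - 6 = -6 + 2*C²)
(20/26 + d(3)/34) + 5*137 = (20/26 + (-6 + 2*3²)/34) + 5*137 = (20*(1/26) + (-6 + 2*9)*(1/34)) + 685 = (10/13 + (-6 + 18)*(1/34)) + 685 = (10/13 + 12*(1/34)) + 685 = (10/13 + 6/17) + 685 = 248/221 + 685 = 151633/221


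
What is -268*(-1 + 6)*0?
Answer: 0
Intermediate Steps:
-268*(-1 + 6)*0 = -1340*0 = -268*0 = 0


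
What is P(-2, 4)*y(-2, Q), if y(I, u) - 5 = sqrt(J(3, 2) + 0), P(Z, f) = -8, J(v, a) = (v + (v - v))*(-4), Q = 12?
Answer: -40 - 16*I*sqrt(3) ≈ -40.0 - 27.713*I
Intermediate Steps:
J(v, a) = -4*v (J(v, a) = (v + 0)*(-4) = v*(-4) = -4*v)
y(I, u) = 5 + 2*I*sqrt(3) (y(I, u) = 5 + sqrt(-4*3 + 0) = 5 + sqrt(-12 + 0) = 5 + sqrt(-12) = 5 + 2*I*sqrt(3))
P(-2, 4)*y(-2, Q) = -8*(5 + 2*I*sqrt(3)) = -40 - 16*I*sqrt(3)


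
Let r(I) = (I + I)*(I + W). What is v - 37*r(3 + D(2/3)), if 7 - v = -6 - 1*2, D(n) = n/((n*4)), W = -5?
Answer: 3487/8 ≈ 435.88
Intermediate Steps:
D(n) = 1/4 (D(n) = n/((4*n)) = n*(1/(4*n)) = 1/4)
r(I) = 2*I*(-5 + I) (r(I) = (I + I)*(I - 5) = (2*I)*(-5 + I) = 2*I*(-5 + I))
v = 15 (v = 7 - (-6 - 1*2) = 7 - (-6 - 2) = 7 - 1*(-8) = 7 + 8 = 15)
v - 37*r(3 + D(2/3)) = 15 - 74*(3 + 1/4)*(-5 + (3 + 1/4)) = 15 - 74*13*(-5 + 13/4)/4 = 15 - 74*13*(-7)/(4*4) = 15 - 37*(-91/8) = 15 + 3367/8 = 3487/8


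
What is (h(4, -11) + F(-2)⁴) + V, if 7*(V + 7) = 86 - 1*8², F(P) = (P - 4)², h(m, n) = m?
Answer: 11757313/7 ≈ 1.6796e+6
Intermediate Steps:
F(P) = (-4 + P)²
V = -27/7 (V = -7 + (86 - 1*8²)/7 = -7 + (86 - 1*64)/7 = -7 + (86 - 64)/7 = -7 + (⅐)*22 = -7 + 22/7 = -27/7 ≈ -3.8571)
(h(4, -11) + F(-2)⁴) + V = (4 + ((-4 - 2)²)⁴) - 27/7 = (4 + ((-6)²)⁴) - 27/7 = (4 + 36⁴) - 27/7 = (4 + 1679616) - 27/7 = 1679620 - 27/7 = 11757313/7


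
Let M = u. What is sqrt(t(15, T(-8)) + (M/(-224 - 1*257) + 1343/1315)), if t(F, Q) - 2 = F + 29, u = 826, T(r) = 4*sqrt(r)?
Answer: sqrt(18125022829745)/632515 ≈ 6.7308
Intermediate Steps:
M = 826
t(F, Q) = 31 + F (t(F, Q) = 2 + (F + 29) = 2 + (29 + F) = 31 + F)
sqrt(t(15, T(-8)) + (M/(-224 - 1*257) + 1343/1315)) = sqrt((31 + 15) + (826/(-224 - 1*257) + 1343/1315)) = sqrt(46 + (826/(-224 - 257) + 1343*(1/1315))) = sqrt(46 + (826/(-481) + 1343/1315)) = sqrt(46 + (826*(-1/481) + 1343/1315)) = sqrt(46 + (-826/481 + 1343/1315)) = sqrt(46 - 440207/632515) = sqrt(28655483/632515) = sqrt(18125022829745)/632515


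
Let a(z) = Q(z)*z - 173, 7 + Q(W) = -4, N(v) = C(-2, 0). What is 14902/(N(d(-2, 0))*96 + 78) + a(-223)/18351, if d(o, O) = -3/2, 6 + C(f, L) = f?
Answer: -5035063/234485 ≈ -21.473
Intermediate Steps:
C(f, L) = -6 + f
d(o, O) = -3/2 (d(o, O) = -3*½ = -3/2)
N(v) = -8 (N(v) = -6 - 2 = -8)
Q(W) = -11 (Q(W) = -7 - 4 = -11)
a(z) = -173 - 11*z (a(z) = -11*z - 173 = -173 - 11*z)
14902/(N(d(-2, 0))*96 + 78) + a(-223)/18351 = 14902/(-8*96 + 78) + (-173 - 11*(-223))/18351 = 14902/(-768 + 78) + (-173 + 2453)*(1/18351) = 14902/(-690) + 2280*(1/18351) = 14902*(-1/690) + 760/6117 = -7451/345 + 760/6117 = -5035063/234485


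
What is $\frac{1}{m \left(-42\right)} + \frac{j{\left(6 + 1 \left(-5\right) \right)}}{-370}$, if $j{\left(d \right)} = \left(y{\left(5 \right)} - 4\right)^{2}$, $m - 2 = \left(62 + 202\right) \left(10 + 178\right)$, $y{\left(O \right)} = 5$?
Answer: $- \frac{1042499}{385656180} \approx -0.0027032$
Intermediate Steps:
$m = 49634$ ($m = 2 + \left(62 + 202\right) \left(10 + 178\right) = 2 + 264 \cdot 188 = 2 + 49632 = 49634$)
$j{\left(d \right)} = 1$ ($j{\left(d \right)} = \left(5 - 4\right)^{2} = 1^{2} = 1$)
$\frac{1}{m \left(-42\right)} + \frac{j{\left(6 + 1 \left(-5\right) \right)}}{-370} = \frac{1}{49634 \left(-42\right)} + 1 \frac{1}{-370} = \frac{1}{49634} \left(- \frac{1}{42}\right) + 1 \left(- \frac{1}{370}\right) = - \frac{1}{2084628} - \frac{1}{370} = - \frac{1042499}{385656180}$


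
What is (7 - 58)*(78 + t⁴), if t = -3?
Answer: -8109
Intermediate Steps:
(7 - 58)*(78 + t⁴) = (7 - 58)*(78 + (-3)⁴) = -51*(78 + 81) = -51*159 = -8109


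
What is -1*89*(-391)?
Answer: 34799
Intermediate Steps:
-1*89*(-391) = -89*(-391) = 34799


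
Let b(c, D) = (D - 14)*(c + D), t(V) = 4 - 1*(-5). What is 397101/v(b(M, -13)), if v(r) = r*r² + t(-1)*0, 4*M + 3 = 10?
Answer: 8471488/597871125 ≈ 0.014169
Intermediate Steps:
M = 7/4 (M = -¾ + (¼)*10 = -¾ + 5/2 = 7/4 ≈ 1.7500)
t(V) = 9 (t(V) = 4 + 5 = 9)
b(c, D) = (-14 + D)*(D + c)
v(r) = r³ (v(r) = r*r² + 9*0 = r³ + 0 = r³)
397101/v(b(M, -13)) = 397101/(((-13)² - 14*(-13) - 14*7/4 - 13*7/4)³) = 397101/((169 + 182 - 49/2 - 91/4)³) = 397101/((1215/4)³) = 397101/(1793613375/64) = 397101*(64/1793613375) = 8471488/597871125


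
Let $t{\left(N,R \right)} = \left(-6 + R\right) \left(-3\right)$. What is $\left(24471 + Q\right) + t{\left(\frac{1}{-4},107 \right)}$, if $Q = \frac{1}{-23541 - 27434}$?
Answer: $\frac{1231963799}{50975} \approx 24168.0$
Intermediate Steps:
$t{\left(N,R \right)} = 18 - 3 R$
$Q = - \frac{1}{50975}$ ($Q = \frac{1}{-50975} = - \frac{1}{50975} \approx -1.9617 \cdot 10^{-5}$)
$\left(24471 + Q\right) + t{\left(\frac{1}{-4},107 \right)} = \left(24471 - \frac{1}{50975}\right) + \left(18 - 321\right) = \frac{1247409224}{50975} + \left(18 - 321\right) = \frac{1247409224}{50975} - 303 = \frac{1231963799}{50975}$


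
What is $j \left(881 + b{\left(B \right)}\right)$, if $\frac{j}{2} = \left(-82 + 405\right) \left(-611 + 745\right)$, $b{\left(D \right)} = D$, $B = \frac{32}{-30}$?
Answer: $\frac{1142558236}{15} \approx 7.617 \cdot 10^{7}$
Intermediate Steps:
$B = - \frac{16}{15}$ ($B = 32 \left(- \frac{1}{30}\right) = - \frac{16}{15} \approx -1.0667$)
$j = 86564$ ($j = 2 \left(-82 + 405\right) \left(-611 + 745\right) = 2 \cdot 323 \cdot 134 = 2 \cdot 43282 = 86564$)
$j \left(881 + b{\left(B \right)}\right) = 86564 \left(881 - \frac{16}{15}\right) = 86564 \cdot \frac{13199}{15} = \frac{1142558236}{15}$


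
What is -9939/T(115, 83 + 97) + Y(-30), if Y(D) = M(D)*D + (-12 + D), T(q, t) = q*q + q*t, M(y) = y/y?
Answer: -2452539/33925 ≈ -72.293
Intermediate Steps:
M(y) = 1
T(q, t) = q² + q*t
Y(D) = -12 + 2*D (Y(D) = 1*D + (-12 + D) = D + (-12 + D) = -12 + 2*D)
-9939/T(115, 83 + 97) + Y(-30) = -9939*1/(115*(115 + (83 + 97))) + (-12 + 2*(-30)) = -9939*1/(115*(115 + 180)) + (-12 - 60) = -9939/(115*295) - 72 = -9939/33925 - 72 = -2452539/33925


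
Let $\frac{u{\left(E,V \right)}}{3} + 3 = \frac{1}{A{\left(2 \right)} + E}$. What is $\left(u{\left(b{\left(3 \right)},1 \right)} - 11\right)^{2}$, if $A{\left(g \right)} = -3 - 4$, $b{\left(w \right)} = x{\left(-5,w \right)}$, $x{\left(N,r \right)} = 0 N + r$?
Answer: $\frac{6889}{16} \approx 430.56$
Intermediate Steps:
$x{\left(N,r \right)} = r$ ($x{\left(N,r \right)} = 0 + r = r$)
$b{\left(w \right)} = w$
$A{\left(g \right)} = -7$ ($A{\left(g \right)} = -3 - 4 = -7$)
$u{\left(E,V \right)} = -9 + \frac{3}{-7 + E}$
$\left(u{\left(b{\left(3 \right)},1 \right)} - 11\right)^{2} = \left(\frac{3 \left(22 - 9\right)}{-7 + 3} - 11\right)^{2} = \left(\frac{3 \left(22 - 9\right)}{-4} - 11\right)^{2} = \left(3 \left(- \frac{1}{4}\right) 13 - 11\right)^{2} = \left(- \frac{39}{4} - 11\right)^{2} = \left(- \frac{83}{4}\right)^{2} = \frac{6889}{16}$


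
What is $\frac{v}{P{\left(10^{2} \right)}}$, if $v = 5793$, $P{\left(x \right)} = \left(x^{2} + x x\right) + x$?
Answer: $\frac{1931}{6700} \approx 0.28821$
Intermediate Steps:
$P{\left(x \right)} = x + 2 x^{2}$ ($P{\left(x \right)} = \left(x^{2} + x^{2}\right) + x = 2 x^{2} + x = x + 2 x^{2}$)
$\frac{v}{P{\left(10^{2} \right)}} = \frac{5793}{10^{2} \left(1 + 2 \cdot 10^{2}\right)} = \frac{5793}{100 \left(1 + 2 \cdot 100\right)} = \frac{5793}{100 \left(1 + 200\right)} = \frac{5793}{100 \cdot 201} = \frac{5793}{20100} = 5793 \cdot \frac{1}{20100} = \frac{1931}{6700}$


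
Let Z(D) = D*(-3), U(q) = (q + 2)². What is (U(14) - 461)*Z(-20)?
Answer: -12300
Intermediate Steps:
U(q) = (2 + q)²
Z(D) = -3*D
(U(14) - 461)*Z(-20) = ((2 + 14)² - 461)*(-3*(-20)) = (16² - 461)*60 = (256 - 461)*60 = -205*60 = -12300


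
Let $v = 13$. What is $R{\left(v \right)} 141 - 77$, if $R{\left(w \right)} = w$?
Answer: $1756$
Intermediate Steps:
$R{\left(v \right)} 141 - 77 = 13 \cdot 141 - 77 = 1833 - 77 = 1756$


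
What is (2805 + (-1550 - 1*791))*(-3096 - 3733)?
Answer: -3168656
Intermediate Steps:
(2805 + (-1550 - 1*791))*(-3096 - 3733) = (2805 + (-1550 - 791))*(-6829) = (2805 - 2341)*(-6829) = 464*(-6829) = -3168656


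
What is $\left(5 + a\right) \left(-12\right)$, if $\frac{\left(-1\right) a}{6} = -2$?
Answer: $-204$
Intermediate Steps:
$a = 12$ ($a = \left(-6\right) \left(-2\right) = 12$)
$\left(5 + a\right) \left(-12\right) = \left(5 + 12\right) \left(-12\right) = 17 \left(-12\right) = -204$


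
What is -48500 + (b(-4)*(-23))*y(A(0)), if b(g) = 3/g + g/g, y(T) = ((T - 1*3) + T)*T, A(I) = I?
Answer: -48500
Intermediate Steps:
y(T) = T*(-3 + 2*T) (y(T) = ((T - 3) + T)*T = ((-3 + T) + T)*T = (-3 + 2*T)*T = T*(-3 + 2*T))
b(g) = 1 + 3/g (b(g) = 3/g + 1 = 1 + 3/g)
-48500 + (b(-4)*(-23))*y(A(0)) = -48500 + (((3 - 4)/(-4))*(-23))*(0*(-3 + 2*0)) = -48500 + (-¼*(-1)*(-23))*(0*(-3 + 0)) = -48500 + ((¼)*(-23))*(0*(-3)) = -48500 - 23/4*0 = -48500 + 0 = -48500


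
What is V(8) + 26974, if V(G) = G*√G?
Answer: 26974 + 16*√2 ≈ 26997.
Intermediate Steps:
V(G) = G^(3/2)
V(8) + 26974 = 8^(3/2) + 26974 = 16*√2 + 26974 = 26974 + 16*√2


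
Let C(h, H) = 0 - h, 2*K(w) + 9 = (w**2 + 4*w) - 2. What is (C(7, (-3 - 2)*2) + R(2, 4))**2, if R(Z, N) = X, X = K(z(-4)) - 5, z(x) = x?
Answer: 1225/4 ≈ 306.25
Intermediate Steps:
K(w) = -11/2 + w**2/2 + 2*w (K(w) = -9/2 + ((w**2 + 4*w) - 2)/2 = -9/2 + (-2 + w**2 + 4*w)/2 = -9/2 + (-1 + w**2/2 + 2*w) = -11/2 + w**2/2 + 2*w)
C(h, H) = -h
X = -21/2 (X = (-11/2 + (1/2)*(-4)**2 + 2*(-4)) - 5 = (-11/2 + (1/2)*16 - 8) - 5 = (-11/2 + 8 - 8) - 5 = -11/2 - 5 = -21/2 ≈ -10.500)
R(Z, N) = -21/2
(C(7, (-3 - 2)*2) + R(2, 4))**2 = (-1*7 - 21/2)**2 = (-7 - 21/2)**2 = (-35/2)**2 = 1225/4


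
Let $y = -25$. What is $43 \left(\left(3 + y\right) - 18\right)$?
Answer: $-1720$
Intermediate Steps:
$43 \left(\left(3 + y\right) - 18\right) = 43 \left(\left(3 - 25\right) - 18\right) = 43 \left(-22 - 18\right) = 43 \left(-40\right) = -1720$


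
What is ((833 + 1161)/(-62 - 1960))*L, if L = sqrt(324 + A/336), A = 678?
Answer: -997*sqrt(255598)/28308 ≈ -17.806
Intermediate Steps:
L = sqrt(255598)/28 (L = sqrt(324 + 678/336) = sqrt(324 + 678*(1/336)) = sqrt(324 + 113/56) = sqrt(18257/56) = sqrt(255598)/28 ≈ 18.056)
((833 + 1161)/(-62 - 1960))*L = ((833 + 1161)/(-62 - 1960))*(sqrt(255598)/28) = (1994/(-2022))*(sqrt(255598)/28) = (1994*(-1/2022))*(sqrt(255598)/28) = -997*sqrt(255598)/28308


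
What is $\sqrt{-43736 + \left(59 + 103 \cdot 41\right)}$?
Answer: $i \sqrt{39454} \approx 198.63 i$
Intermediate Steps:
$\sqrt{-43736 + \left(59 + 103 \cdot 41\right)} = \sqrt{-43736 + \left(59 + 4223\right)} = \sqrt{-43736 + 4282} = \sqrt{-39454} = i \sqrt{39454}$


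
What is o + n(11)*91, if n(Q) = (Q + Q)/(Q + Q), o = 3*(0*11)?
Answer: 91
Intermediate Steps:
o = 0 (o = 3*0 = 0)
n(Q) = 1 (n(Q) = (2*Q)/((2*Q)) = (2*Q)*(1/(2*Q)) = 1)
o + n(11)*91 = 0 + 1*91 = 0 + 91 = 91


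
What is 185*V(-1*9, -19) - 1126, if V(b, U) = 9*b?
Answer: -16111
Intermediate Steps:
185*V(-1*9, -19) - 1126 = 185*(9*(-1*9)) - 1126 = 185*(9*(-9)) - 1126 = 185*(-81) - 1126 = -14985 - 1126 = -16111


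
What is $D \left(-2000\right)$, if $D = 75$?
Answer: $-150000$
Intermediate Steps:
$D \left(-2000\right) = 75 \left(-2000\right) = -150000$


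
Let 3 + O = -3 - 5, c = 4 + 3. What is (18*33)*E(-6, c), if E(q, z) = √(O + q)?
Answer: 594*I*√17 ≈ 2449.1*I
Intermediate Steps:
c = 7
O = -11 (O = -3 + (-3 - 5) = -3 - 8 = -11)
E(q, z) = √(-11 + q)
(18*33)*E(-6, c) = (18*33)*√(-11 - 6) = 594*√(-17) = 594*(I*√17) = 594*I*√17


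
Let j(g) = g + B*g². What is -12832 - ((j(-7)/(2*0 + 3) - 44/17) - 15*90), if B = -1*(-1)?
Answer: -195388/17 ≈ -11493.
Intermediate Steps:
B = 1
j(g) = g + g² (j(g) = g + 1*g² = g + g²)
-12832 - ((j(-7)/(2*0 + 3) - 44/17) - 15*90) = -12832 - (((-7*(1 - 7))/(2*0 + 3) - 44/17) - 15*90) = -12832 - (((-7*(-6))/(0 + 3) - 44*1/17) - 1350) = -12832 - ((42/3 - 44/17) - 1350) = -12832 - ((42*(⅓) - 44/17) - 1350) = -12832 - ((14 - 44/17) - 1350) = -12832 - (194/17 - 1350) = -12832 - 1*(-22756/17) = -12832 + 22756/17 = -195388/17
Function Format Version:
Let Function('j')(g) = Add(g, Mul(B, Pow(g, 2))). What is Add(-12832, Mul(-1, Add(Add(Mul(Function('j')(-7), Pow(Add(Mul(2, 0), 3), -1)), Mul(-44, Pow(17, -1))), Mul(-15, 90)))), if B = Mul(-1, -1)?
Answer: Rational(-195388, 17) ≈ -11493.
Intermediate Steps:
B = 1
Function('j')(g) = Add(g, Pow(g, 2)) (Function('j')(g) = Add(g, Mul(1, Pow(g, 2))) = Add(g, Pow(g, 2)))
Add(-12832, Mul(-1, Add(Add(Mul(Function('j')(-7), Pow(Add(Mul(2, 0), 3), -1)), Mul(-44, Pow(17, -1))), Mul(-15, 90)))) = Add(-12832, Mul(-1, Add(Add(Mul(Mul(-7, Add(1, -7)), Pow(Add(Mul(2, 0), 3), -1)), Mul(-44, Pow(17, -1))), Mul(-15, 90)))) = Add(-12832, Mul(-1, Add(Add(Mul(Mul(-7, -6), Pow(Add(0, 3), -1)), Mul(-44, Rational(1, 17))), -1350))) = Add(-12832, Mul(-1, Add(Add(Mul(42, Pow(3, -1)), Rational(-44, 17)), -1350))) = Add(-12832, Mul(-1, Add(Add(Mul(42, Rational(1, 3)), Rational(-44, 17)), -1350))) = Add(-12832, Mul(-1, Add(Add(14, Rational(-44, 17)), -1350))) = Add(-12832, Mul(-1, Add(Rational(194, 17), -1350))) = Add(-12832, Mul(-1, Rational(-22756, 17))) = Add(-12832, Rational(22756, 17)) = Rational(-195388, 17)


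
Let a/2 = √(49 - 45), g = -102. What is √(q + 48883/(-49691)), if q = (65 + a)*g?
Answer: I*√17380626840431/49691 ≈ 83.899*I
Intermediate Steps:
a = 4 (a = 2*√(49 - 45) = 2*√4 = 2*2 = 4)
q = -7038 (q = (65 + 4)*(-102) = 69*(-102) = -7038)
√(q + 48883/(-49691)) = √(-7038 + 48883/(-49691)) = √(-7038 + 48883*(-1/49691)) = √(-7038 - 48883/49691) = √(-349774141/49691) = I*√17380626840431/49691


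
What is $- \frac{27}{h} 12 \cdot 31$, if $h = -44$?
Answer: $\frac{2511}{11} \approx 228.27$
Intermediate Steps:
$- \frac{27}{h} 12 \cdot 31 = - \frac{27}{-44} \cdot 12 \cdot 31 = \left(-27\right) \left(- \frac{1}{44}\right) 12 \cdot 31 = \frac{27}{44} \cdot 12 \cdot 31 = \frac{81}{11} \cdot 31 = \frac{2511}{11}$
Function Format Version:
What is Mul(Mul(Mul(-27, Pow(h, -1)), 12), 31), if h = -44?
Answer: Rational(2511, 11) ≈ 228.27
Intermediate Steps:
Mul(Mul(Mul(-27, Pow(h, -1)), 12), 31) = Mul(Mul(Mul(-27, Pow(-44, -1)), 12), 31) = Mul(Mul(Mul(-27, Rational(-1, 44)), 12), 31) = Mul(Mul(Rational(27, 44), 12), 31) = Mul(Rational(81, 11), 31) = Rational(2511, 11)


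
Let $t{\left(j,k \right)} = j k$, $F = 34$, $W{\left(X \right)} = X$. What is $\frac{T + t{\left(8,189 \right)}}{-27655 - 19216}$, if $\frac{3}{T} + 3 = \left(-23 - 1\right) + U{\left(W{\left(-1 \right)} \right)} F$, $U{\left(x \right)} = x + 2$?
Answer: $- \frac{10587}{328097} \approx -0.032268$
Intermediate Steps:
$U{\left(x \right)} = 2 + x$
$T = \frac{3}{7}$ ($T = \frac{3}{-3 + \left(\left(-23 - 1\right) + \left(2 - 1\right) 34\right)} = \frac{3}{-3 + \left(\left(-23 - 1\right) + 1 \cdot 34\right)} = \frac{3}{-3 + \left(-24 + 34\right)} = \frac{3}{-3 + 10} = \frac{3}{7} \approx 0.42857$)
$\frac{T + t{\left(8,189 \right)}}{-27655 - 19216} = \frac{\frac{3}{7} + 8 \cdot 189}{-27655 - 19216} = \frac{\frac{3}{7} + 1512}{-46871} = \frac{10587}{7} \left(- \frac{1}{46871}\right) = - \frac{10587}{328097}$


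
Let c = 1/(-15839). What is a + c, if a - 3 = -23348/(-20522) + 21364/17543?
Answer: 46130622862/8613770887 ≈ 5.3555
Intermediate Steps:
c = -1/15839 ≈ -6.3135e-5
a = 2912505/543833 (a = 3 + (-23348/(-20522) + 21364/17543) = 3 + (-23348*(-1/20522) + 21364*(1/17543)) = 3 + (11674/10261 + 21364/17543) = 3 + 1281006/543833 = 2912505/543833 ≈ 5.3555)
a + c = 2912505/543833 - 1/15839 = 46130622862/8613770887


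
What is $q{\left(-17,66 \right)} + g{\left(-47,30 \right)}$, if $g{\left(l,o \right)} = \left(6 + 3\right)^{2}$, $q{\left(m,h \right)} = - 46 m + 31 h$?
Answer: $2909$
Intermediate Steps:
$g{\left(l,o \right)} = 81$ ($g{\left(l,o \right)} = 9^{2} = 81$)
$q{\left(-17,66 \right)} + g{\left(-47,30 \right)} = \left(\left(-46\right) \left(-17\right) + 31 \cdot 66\right) + 81 = \left(782 + 2046\right) + 81 = 2828 + 81 = 2909$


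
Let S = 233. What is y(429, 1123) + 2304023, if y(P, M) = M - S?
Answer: 2304913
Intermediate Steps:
y(P, M) = -233 + M (y(P, M) = M - 1*233 = M - 233 = -233 + M)
y(429, 1123) + 2304023 = (-233 + 1123) + 2304023 = 890 + 2304023 = 2304913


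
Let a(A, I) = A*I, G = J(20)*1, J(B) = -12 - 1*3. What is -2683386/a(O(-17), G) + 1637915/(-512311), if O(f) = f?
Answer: -458381944457/43546435 ≈ -10526.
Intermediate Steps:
J(B) = -15 (J(B) = -12 - 3 = -15)
G = -15 (G = -15*1 = -15)
-2683386/a(O(-17), G) + 1637915/(-512311) = -2683386/((-17*(-15))) + 1637915/(-512311) = -2683386/255 + 1637915*(-1/512311) = -2683386*1/255 - 1637915/512311 = -894462/85 - 1637915/512311 = -458381944457/43546435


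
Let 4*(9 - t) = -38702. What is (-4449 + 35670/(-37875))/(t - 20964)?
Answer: 22472206/56961475 ≈ 0.39452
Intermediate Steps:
t = 19369/2 (t = 9 - 1/4*(-38702) = 9 + 19351/2 = 19369/2 ≈ 9684.5)
(-4449 + 35670/(-37875))/(t - 20964) = (-4449 + 35670/(-37875))/(19369/2 - 20964) = (-4449 + 35670*(-1/37875))/(-22559/2) = (-4449 - 2378/2525)*(-2/22559) = -11236103/2525*(-2/22559) = 22472206/56961475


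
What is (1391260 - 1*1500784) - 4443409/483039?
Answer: -52908806845/483039 ≈ -1.0953e+5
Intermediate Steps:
(1391260 - 1*1500784) - 4443409/483039 = (1391260 - 1500784) - 4443409/483039 = -109524 - 1*4443409/483039 = -109524 - 4443409/483039 = -52908806845/483039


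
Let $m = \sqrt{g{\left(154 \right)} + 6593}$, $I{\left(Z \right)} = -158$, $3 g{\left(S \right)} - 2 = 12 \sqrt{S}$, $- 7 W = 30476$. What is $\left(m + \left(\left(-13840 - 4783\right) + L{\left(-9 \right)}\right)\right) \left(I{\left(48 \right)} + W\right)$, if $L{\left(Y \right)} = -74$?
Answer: $84355522 - \frac{31582 \sqrt{59343 + 36 \sqrt{154}}}{21} \approx 8.3988 \cdot 10^{7}$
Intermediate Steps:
$W = - \frac{30476}{7}$ ($W = \left(- \frac{1}{7}\right) 30476 = - \frac{30476}{7} \approx -4353.7$)
$g{\left(S \right)} = \frac{2}{3} + 4 \sqrt{S}$ ($g{\left(S \right)} = \frac{2}{3} + \frac{12 \sqrt{S}}{3} = \frac{2}{3} + 4 \sqrt{S}$)
$m = \sqrt{\frac{19781}{3} + 4 \sqrt{154}}$ ($m = \sqrt{\left(\frac{2}{3} + 4 \sqrt{154}\right) + 6593} = \sqrt{\frac{19781}{3} + 4 \sqrt{154}} \approx 81.506$)
$\left(m + \left(\left(-13840 - 4783\right) + L{\left(-9 \right)}\right)\right) \left(I{\left(48 \right)} + W\right) = \left(\frac{\sqrt{59343 + 36 \sqrt{154}}}{3} - 18697\right) \left(-158 - \frac{30476}{7}\right) = \left(\frac{\sqrt{59343 + 36 \sqrt{154}}}{3} - 18697\right) \left(- \frac{31582}{7}\right) = \left(-18697 + \frac{\sqrt{59343 + 36 \sqrt{154}}}{3}\right) \left(- \frac{31582}{7}\right) = 84355522 - \frac{31582 \sqrt{59343 + 36 \sqrt{154}}}{21}$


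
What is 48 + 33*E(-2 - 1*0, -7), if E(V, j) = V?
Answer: -18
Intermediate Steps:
48 + 33*E(-2 - 1*0, -7) = 48 + 33*(-2 - 1*0) = 48 + 33*(-2 + 0) = 48 + 33*(-2) = 48 - 66 = -18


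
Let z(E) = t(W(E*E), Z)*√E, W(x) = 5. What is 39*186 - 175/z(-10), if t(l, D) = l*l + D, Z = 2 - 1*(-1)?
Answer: 7254 + 5*I*√10/8 ≈ 7254.0 + 1.9764*I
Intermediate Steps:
Z = 3 (Z = 2 + 1 = 3)
t(l, D) = D + l² (t(l, D) = l² + D = D + l²)
z(E) = 28*√E (z(E) = (3 + 5²)*√E = (3 + 25)*√E = 28*√E)
39*186 - 175/z(-10) = 39*186 - 175*(-I*√10/280) = 7254 - 175*(-I*√10/280) = 7254 - (-5)*I*√10/8 = 7254 + 5*I*√10/8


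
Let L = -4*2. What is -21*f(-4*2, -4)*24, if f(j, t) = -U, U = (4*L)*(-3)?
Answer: 48384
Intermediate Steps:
L = -8
U = 96 (U = (4*(-8))*(-3) = -32*(-3) = 96)
f(j, t) = -96 (f(j, t) = -1*96 = -96)
-21*f(-4*2, -4)*24 = -21*(-96)*24 = 2016*24 = 48384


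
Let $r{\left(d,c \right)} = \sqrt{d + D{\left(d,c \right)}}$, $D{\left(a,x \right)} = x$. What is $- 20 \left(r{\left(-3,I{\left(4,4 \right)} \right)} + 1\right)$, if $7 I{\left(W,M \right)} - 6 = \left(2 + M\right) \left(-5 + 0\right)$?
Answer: $-20 - \frac{60 i \sqrt{35}}{7} \approx -20.0 - 50.709 i$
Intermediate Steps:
$I{\left(W,M \right)} = - \frac{4}{7} - \frac{5 M}{7}$ ($I{\left(W,M \right)} = \frac{6}{7} + \frac{\left(2 + M\right) \left(-5 + 0\right)}{7} = \frac{6}{7} + \frac{\left(2 + M\right) \left(-5\right)}{7} = \frac{6}{7} + \frac{-10 - 5 M}{7} = \frac{6}{7} - \left(\frac{10}{7} + \frac{5 M}{7}\right) = - \frac{4}{7} - \frac{5 M}{7}$)
$r{\left(d,c \right)} = \sqrt{c + d}$ ($r{\left(d,c \right)} = \sqrt{d + c} = \sqrt{c + d}$)
$- 20 \left(r{\left(-3,I{\left(4,4 \right)} \right)} + 1\right) = - 20 \left(\sqrt{\left(- \frac{4}{7} - \frac{20}{7}\right) - 3} + 1\right) = - 20 \left(\sqrt{- \frac{24}{7} - 3} + 1\right) = - 20 \left(\sqrt{- \frac{45}{7}} + 1\right) = - 20 \left(\frac{3 i \sqrt{35}}{7} + 1\right) = - 20 \left(1 + \frac{3 i \sqrt{35}}{7}\right) = -20 - \frac{60 i \sqrt{35}}{7}$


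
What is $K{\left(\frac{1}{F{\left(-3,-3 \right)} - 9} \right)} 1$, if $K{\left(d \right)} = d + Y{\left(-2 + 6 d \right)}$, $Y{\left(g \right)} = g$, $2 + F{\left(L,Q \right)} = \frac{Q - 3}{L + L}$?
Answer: $- \frac{27}{10} \approx -2.7$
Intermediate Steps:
$F{\left(L,Q \right)} = -2 + \frac{-3 + Q}{2 L}$ ($F{\left(L,Q \right)} = -2 + \frac{Q - 3}{L + L} = -2 + \frac{-3 + Q}{2 L}$)
$K{\left(d \right)} = -2 + 7 d$ ($K{\left(d \right)} = d + \left(-2 + 6 d\right) = -2 + 7 d$)
$K{\left(\frac{1}{F{\left(-3,-3 \right)} - 9} \right)} 1 = \left(-2 + \frac{7}{\frac{-3 - 3 - -12}{2 \left(-3\right)} - 9}\right) 1 = \left(-2 + \frac{7}{\frac{1}{2} \left(- \frac{1}{3}\right) \left(-3 - 3 + 12\right) - 9}\right) 1 = \left(-2 + \frac{7}{\frac{1}{2} \left(- \frac{1}{3}\right) 6 - 9}\right) 1 = \left(-2 + \frac{7}{-1 - 9}\right) 1 = \left(-2 + \frac{7}{-10}\right) 1 = \left(-2 + 7 \left(- \frac{1}{10}\right)\right) 1 = \left(-2 - \frac{7}{10}\right) 1 = \left(- \frac{27}{10}\right) 1 = - \frac{27}{10}$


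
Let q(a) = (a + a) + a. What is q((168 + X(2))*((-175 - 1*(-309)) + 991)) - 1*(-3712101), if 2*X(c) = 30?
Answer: 4329726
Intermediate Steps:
X(c) = 15 (X(c) = (½)*30 = 15)
q(a) = 3*a (q(a) = 2*a + a = 3*a)
q((168 + X(2))*((-175 - 1*(-309)) + 991)) - 1*(-3712101) = 3*((168 + 15)*((-175 - 1*(-309)) + 991)) - 1*(-3712101) = 3*(183*((-175 + 309) + 991)) + 3712101 = 3*(183*(134 + 991)) + 3712101 = 3*(183*1125) + 3712101 = 3*205875 + 3712101 = 617625 + 3712101 = 4329726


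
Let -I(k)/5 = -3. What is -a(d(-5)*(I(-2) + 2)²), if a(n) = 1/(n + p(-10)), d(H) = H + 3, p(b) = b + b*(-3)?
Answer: 1/558 ≈ 0.0017921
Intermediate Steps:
I(k) = 15 (I(k) = -5*(-3) = 15)
p(b) = -2*b (p(b) = b - 3*b = -2*b)
d(H) = 3 + H
a(n) = 1/(20 + n) (a(n) = 1/(n - 2*(-10)) = 1/(n + 20) = 1/(20 + n))
-a(d(-5)*(I(-2) + 2)²) = -1/(20 + (3 - 5)*(15 + 2)²) = -1/(20 - 2*17²) = -1/(20 - 2*289) = -1/(20 - 578) = -1/(-558) = -1*(-1/558) = 1/558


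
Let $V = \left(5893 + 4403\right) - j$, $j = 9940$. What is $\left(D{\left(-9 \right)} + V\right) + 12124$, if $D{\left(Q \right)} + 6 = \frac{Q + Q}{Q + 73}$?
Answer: $\frac{399159}{32} \approx 12474.0$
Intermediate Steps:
$D{\left(Q \right)} = -6 + \frac{2 Q}{73 + Q}$ ($D{\left(Q \right)} = -6 + \frac{Q + Q}{Q + 73} = -6 + \frac{2 Q}{73 + Q}$)
$V = 356$ ($V = \left(5893 + 4403\right) - 9940 = 10296 - 9940 = 356$)
$\left(D{\left(-9 \right)} + V\right) + 12124 = \left(\frac{2 \left(-219 - -18\right)}{73 - 9} + 356\right) + 12124 = \left(\frac{2 \left(-219 + 18\right)}{64} + 356\right) + 12124 = \left(2 \cdot \frac{1}{64} \left(-201\right) + 356\right) + 12124 = \left(- \frac{201}{32} + 356\right) + 12124 = \frac{11191}{32} + 12124 = \frac{399159}{32}$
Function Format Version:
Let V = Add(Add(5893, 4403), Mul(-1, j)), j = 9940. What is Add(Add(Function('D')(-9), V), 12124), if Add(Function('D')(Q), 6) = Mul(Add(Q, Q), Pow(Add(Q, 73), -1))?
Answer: Rational(399159, 32) ≈ 12474.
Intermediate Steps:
Function('D')(Q) = Add(-6, Mul(2, Q, Pow(Add(73, Q), -1))) (Function('D')(Q) = Add(-6, Mul(Add(Q, Q), Pow(Add(Q, 73), -1))) = Add(-6, Mul(Mul(2, Q), Pow(Add(73, Q), -1))) = Add(-6, Mul(2, Q, Pow(Add(73, Q), -1))))
V = 356 (V = Add(Add(5893, 4403), Mul(-1, 9940)) = Add(10296, -9940) = 356)
Add(Add(Function('D')(-9), V), 12124) = Add(Add(Mul(2, Pow(Add(73, -9), -1), Add(-219, Mul(-2, -9))), 356), 12124) = Add(Add(Mul(2, Pow(64, -1), Add(-219, 18)), 356), 12124) = Add(Add(Mul(2, Rational(1, 64), -201), 356), 12124) = Add(Add(Rational(-201, 32), 356), 12124) = Add(Rational(11191, 32), 12124) = Rational(399159, 32)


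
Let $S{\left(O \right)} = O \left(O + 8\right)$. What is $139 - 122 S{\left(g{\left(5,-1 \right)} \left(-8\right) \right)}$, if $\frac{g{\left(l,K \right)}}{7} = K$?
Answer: $-437109$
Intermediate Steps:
$g{\left(l,K \right)} = 7 K$
$S{\left(O \right)} = O \left(8 + O\right)$
$139 - 122 S{\left(g{\left(5,-1 \right)} \left(-8\right) \right)} = 139 - 122 \cdot 7 \left(-1\right) \left(-8\right) \left(8 + 7 \left(-1\right) \left(-8\right)\right) = 139 - 122 \left(-7\right) \left(-8\right) \left(8 - -56\right) = 139 - 122 \cdot 56 \left(8 + 56\right) = 139 - 122 \cdot 56 \cdot 64 = 139 - 437248 = -437109$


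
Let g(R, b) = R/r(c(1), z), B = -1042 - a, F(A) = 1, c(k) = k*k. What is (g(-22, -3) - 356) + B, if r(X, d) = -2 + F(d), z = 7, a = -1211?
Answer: -165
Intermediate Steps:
c(k) = k**2
r(X, d) = -1 (r(X, d) = -2 + 1 = -1)
B = 169 (B = -1042 - 1*(-1211) = -1042 + 1211 = 169)
g(R, b) = -R (g(R, b) = R/(-1) = R*(-1) = -R)
(g(-22, -3) - 356) + B = (-1*(-22) - 356) + 169 = (22 - 356) + 169 = -334 + 169 = -165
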